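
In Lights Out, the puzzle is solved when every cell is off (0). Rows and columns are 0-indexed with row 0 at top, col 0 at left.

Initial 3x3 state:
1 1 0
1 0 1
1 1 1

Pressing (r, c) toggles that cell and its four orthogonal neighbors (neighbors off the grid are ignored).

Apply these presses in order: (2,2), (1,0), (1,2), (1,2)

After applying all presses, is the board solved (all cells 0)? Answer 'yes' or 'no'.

Answer: no

Derivation:
After press 1 at (2,2):
1 1 0
1 0 0
1 0 0

After press 2 at (1,0):
0 1 0
0 1 0
0 0 0

After press 3 at (1,2):
0 1 1
0 0 1
0 0 1

After press 4 at (1,2):
0 1 0
0 1 0
0 0 0

Lights still on: 2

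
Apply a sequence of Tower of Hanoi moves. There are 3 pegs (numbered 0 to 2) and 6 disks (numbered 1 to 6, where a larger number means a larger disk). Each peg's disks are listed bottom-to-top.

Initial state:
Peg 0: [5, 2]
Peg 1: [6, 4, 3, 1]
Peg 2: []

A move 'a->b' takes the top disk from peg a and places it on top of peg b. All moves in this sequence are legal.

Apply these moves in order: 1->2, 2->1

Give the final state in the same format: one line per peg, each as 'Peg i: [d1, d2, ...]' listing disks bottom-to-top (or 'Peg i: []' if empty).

After move 1 (1->2):
Peg 0: [5, 2]
Peg 1: [6, 4, 3]
Peg 2: [1]

After move 2 (2->1):
Peg 0: [5, 2]
Peg 1: [6, 4, 3, 1]
Peg 2: []

Answer: Peg 0: [5, 2]
Peg 1: [6, 4, 3, 1]
Peg 2: []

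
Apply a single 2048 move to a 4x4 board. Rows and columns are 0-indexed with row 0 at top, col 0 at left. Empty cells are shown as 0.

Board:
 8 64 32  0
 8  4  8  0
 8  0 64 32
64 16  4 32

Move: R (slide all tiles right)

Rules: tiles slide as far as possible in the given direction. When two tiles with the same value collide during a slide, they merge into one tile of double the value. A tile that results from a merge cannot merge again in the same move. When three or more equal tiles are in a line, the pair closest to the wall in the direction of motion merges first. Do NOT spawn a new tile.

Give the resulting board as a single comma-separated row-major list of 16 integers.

Slide right:
row 0: [8, 64, 32, 0] -> [0, 8, 64, 32]
row 1: [8, 4, 8, 0] -> [0, 8, 4, 8]
row 2: [8, 0, 64, 32] -> [0, 8, 64, 32]
row 3: [64, 16, 4, 32] -> [64, 16, 4, 32]

Answer: 0, 8, 64, 32, 0, 8, 4, 8, 0, 8, 64, 32, 64, 16, 4, 32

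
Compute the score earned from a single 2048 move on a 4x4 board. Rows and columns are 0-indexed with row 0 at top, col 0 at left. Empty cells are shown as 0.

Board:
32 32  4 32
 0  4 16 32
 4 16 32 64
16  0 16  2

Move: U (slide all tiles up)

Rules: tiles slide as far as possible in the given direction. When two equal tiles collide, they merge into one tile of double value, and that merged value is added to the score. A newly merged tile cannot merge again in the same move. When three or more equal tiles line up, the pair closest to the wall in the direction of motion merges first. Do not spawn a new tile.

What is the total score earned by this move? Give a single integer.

Answer: 64

Derivation:
Slide up:
col 0: [32, 0, 4, 16] -> [32, 4, 16, 0]  score +0 (running 0)
col 1: [32, 4, 16, 0] -> [32, 4, 16, 0]  score +0 (running 0)
col 2: [4, 16, 32, 16] -> [4, 16, 32, 16]  score +0 (running 0)
col 3: [32, 32, 64, 2] -> [64, 64, 2, 0]  score +64 (running 64)
Board after move:
32 32  4 64
 4  4 16 64
16 16 32  2
 0  0 16  0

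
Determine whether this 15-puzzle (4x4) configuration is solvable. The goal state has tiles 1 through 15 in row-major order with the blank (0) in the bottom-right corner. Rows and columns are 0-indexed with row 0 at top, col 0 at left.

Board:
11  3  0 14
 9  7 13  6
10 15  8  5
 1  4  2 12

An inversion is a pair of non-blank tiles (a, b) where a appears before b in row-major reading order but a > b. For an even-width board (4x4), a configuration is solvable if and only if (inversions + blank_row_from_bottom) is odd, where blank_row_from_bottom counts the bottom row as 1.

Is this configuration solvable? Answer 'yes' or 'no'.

Answer: no

Derivation:
Inversions: 66
Blank is in row 0 (0-indexed from top), which is row 4 counting from the bottom (bottom = 1).
66 + 4 = 70, which is even, so the puzzle is not solvable.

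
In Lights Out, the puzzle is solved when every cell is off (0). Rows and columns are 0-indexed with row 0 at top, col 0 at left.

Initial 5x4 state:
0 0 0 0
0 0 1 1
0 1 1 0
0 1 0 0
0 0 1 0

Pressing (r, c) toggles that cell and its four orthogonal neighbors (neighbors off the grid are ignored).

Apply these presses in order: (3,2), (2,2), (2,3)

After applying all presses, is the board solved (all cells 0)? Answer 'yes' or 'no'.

After press 1 at (3,2):
0 0 0 0
0 0 1 1
0 1 0 0
0 0 1 1
0 0 0 0

After press 2 at (2,2):
0 0 0 0
0 0 0 1
0 0 1 1
0 0 0 1
0 0 0 0

After press 3 at (2,3):
0 0 0 0
0 0 0 0
0 0 0 0
0 0 0 0
0 0 0 0

Lights still on: 0

Answer: yes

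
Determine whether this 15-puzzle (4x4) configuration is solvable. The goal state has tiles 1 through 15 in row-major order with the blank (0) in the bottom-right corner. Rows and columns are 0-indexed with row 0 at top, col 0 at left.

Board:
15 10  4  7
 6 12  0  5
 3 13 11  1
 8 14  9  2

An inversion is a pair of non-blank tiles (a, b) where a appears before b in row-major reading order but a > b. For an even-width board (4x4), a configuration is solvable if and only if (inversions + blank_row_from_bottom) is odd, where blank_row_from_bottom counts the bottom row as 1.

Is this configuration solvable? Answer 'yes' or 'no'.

Answer: yes

Derivation:
Inversions: 60
Blank is in row 1 (0-indexed from top), which is row 3 counting from the bottom (bottom = 1).
60 + 3 = 63, which is odd, so the puzzle is solvable.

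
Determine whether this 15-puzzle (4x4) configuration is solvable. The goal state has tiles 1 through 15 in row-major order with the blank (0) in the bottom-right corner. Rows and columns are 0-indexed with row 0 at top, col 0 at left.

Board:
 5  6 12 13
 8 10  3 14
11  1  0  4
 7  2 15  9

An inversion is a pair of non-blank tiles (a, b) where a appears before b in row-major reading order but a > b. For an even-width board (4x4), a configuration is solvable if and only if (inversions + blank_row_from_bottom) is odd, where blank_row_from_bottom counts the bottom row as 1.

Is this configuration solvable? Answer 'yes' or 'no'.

Answer: yes

Derivation:
Inversions: 53
Blank is in row 2 (0-indexed from top), which is row 2 counting from the bottom (bottom = 1).
53 + 2 = 55, which is odd, so the puzzle is solvable.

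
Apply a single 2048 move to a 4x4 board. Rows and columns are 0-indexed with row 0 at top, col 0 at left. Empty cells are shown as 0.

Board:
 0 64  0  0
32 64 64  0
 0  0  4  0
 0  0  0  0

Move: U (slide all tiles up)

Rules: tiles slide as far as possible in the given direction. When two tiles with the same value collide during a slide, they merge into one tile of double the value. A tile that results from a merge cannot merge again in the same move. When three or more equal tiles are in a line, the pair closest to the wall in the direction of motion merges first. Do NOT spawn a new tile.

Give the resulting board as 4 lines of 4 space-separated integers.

Answer:  32 128  64   0
  0   0   4   0
  0   0   0   0
  0   0   0   0

Derivation:
Slide up:
col 0: [0, 32, 0, 0] -> [32, 0, 0, 0]
col 1: [64, 64, 0, 0] -> [128, 0, 0, 0]
col 2: [0, 64, 4, 0] -> [64, 4, 0, 0]
col 3: [0, 0, 0, 0] -> [0, 0, 0, 0]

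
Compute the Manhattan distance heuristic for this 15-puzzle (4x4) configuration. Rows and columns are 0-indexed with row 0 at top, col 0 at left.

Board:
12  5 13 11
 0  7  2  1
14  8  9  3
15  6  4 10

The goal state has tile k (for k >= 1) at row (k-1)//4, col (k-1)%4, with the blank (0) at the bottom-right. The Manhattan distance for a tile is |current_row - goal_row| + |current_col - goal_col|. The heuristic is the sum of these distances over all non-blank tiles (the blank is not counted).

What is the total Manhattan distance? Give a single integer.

Answer: 43

Derivation:
Tile 12: at (0,0), goal (2,3), distance |0-2|+|0-3| = 5
Tile 5: at (0,1), goal (1,0), distance |0-1|+|1-0| = 2
Tile 13: at (0,2), goal (3,0), distance |0-3|+|2-0| = 5
Tile 11: at (0,3), goal (2,2), distance |0-2|+|3-2| = 3
Tile 7: at (1,1), goal (1,2), distance |1-1|+|1-2| = 1
Tile 2: at (1,2), goal (0,1), distance |1-0|+|2-1| = 2
Tile 1: at (1,3), goal (0,0), distance |1-0|+|3-0| = 4
Tile 14: at (2,0), goal (3,1), distance |2-3|+|0-1| = 2
Tile 8: at (2,1), goal (1,3), distance |2-1|+|1-3| = 3
Tile 9: at (2,2), goal (2,0), distance |2-2|+|2-0| = 2
Tile 3: at (2,3), goal (0,2), distance |2-0|+|3-2| = 3
Tile 15: at (3,0), goal (3,2), distance |3-3|+|0-2| = 2
Tile 6: at (3,1), goal (1,1), distance |3-1|+|1-1| = 2
Tile 4: at (3,2), goal (0,3), distance |3-0|+|2-3| = 4
Tile 10: at (3,3), goal (2,1), distance |3-2|+|3-1| = 3
Sum: 5 + 2 + 5 + 3 + 1 + 2 + 4 + 2 + 3 + 2 + 3 + 2 + 2 + 4 + 3 = 43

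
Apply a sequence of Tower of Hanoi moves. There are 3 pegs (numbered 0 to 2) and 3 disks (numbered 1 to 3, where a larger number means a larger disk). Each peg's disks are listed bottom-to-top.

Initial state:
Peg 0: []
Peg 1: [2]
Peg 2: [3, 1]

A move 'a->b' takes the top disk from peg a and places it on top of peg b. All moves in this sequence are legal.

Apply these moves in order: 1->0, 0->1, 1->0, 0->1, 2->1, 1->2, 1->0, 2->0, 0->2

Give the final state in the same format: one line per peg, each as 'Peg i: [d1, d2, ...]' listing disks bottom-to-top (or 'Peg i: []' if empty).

After move 1 (1->0):
Peg 0: [2]
Peg 1: []
Peg 2: [3, 1]

After move 2 (0->1):
Peg 0: []
Peg 1: [2]
Peg 2: [3, 1]

After move 3 (1->0):
Peg 0: [2]
Peg 1: []
Peg 2: [3, 1]

After move 4 (0->1):
Peg 0: []
Peg 1: [2]
Peg 2: [3, 1]

After move 5 (2->1):
Peg 0: []
Peg 1: [2, 1]
Peg 2: [3]

After move 6 (1->2):
Peg 0: []
Peg 1: [2]
Peg 2: [3, 1]

After move 7 (1->0):
Peg 0: [2]
Peg 1: []
Peg 2: [3, 1]

After move 8 (2->0):
Peg 0: [2, 1]
Peg 1: []
Peg 2: [3]

After move 9 (0->2):
Peg 0: [2]
Peg 1: []
Peg 2: [3, 1]

Answer: Peg 0: [2]
Peg 1: []
Peg 2: [3, 1]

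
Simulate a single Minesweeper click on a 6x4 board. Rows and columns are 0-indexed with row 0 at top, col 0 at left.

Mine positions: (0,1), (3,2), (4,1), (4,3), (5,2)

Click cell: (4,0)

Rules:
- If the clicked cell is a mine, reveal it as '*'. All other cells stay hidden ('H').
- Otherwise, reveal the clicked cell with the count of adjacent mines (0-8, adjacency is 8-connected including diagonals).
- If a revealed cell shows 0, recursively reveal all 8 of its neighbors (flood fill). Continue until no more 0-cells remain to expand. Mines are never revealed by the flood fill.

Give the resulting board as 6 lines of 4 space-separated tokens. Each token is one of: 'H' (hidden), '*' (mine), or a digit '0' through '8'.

H H H H
H H H H
H H H H
H H H H
1 H H H
H H H H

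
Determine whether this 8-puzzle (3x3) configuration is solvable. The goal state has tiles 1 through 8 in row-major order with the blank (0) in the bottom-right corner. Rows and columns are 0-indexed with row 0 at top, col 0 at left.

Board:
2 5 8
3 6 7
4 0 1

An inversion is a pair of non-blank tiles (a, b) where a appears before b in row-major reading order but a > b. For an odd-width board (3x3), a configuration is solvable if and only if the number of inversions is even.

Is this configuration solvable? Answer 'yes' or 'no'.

Answer: no

Derivation:
Inversions (pairs i<j in row-major order where tile[i] > tile[j] > 0): 15
15 is odd, so the puzzle is not solvable.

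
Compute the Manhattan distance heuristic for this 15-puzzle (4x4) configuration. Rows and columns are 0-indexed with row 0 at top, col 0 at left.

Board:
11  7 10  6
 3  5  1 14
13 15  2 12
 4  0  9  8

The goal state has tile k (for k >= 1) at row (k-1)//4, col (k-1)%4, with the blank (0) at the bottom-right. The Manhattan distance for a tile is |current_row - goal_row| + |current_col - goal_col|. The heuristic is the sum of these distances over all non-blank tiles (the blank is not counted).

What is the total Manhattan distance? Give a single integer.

Answer: 40

Derivation:
Tile 11: (0,0)->(2,2) = 4
Tile 7: (0,1)->(1,2) = 2
Tile 10: (0,2)->(2,1) = 3
Tile 6: (0,3)->(1,1) = 3
Tile 3: (1,0)->(0,2) = 3
Tile 5: (1,1)->(1,0) = 1
Tile 1: (1,2)->(0,0) = 3
Tile 14: (1,3)->(3,1) = 4
Tile 13: (2,0)->(3,0) = 1
Tile 15: (2,1)->(3,2) = 2
Tile 2: (2,2)->(0,1) = 3
Tile 12: (2,3)->(2,3) = 0
Tile 4: (3,0)->(0,3) = 6
Tile 9: (3,2)->(2,0) = 3
Tile 8: (3,3)->(1,3) = 2
Sum: 4 + 2 + 3 + 3 + 3 + 1 + 3 + 4 + 1 + 2 + 3 + 0 + 6 + 3 + 2 = 40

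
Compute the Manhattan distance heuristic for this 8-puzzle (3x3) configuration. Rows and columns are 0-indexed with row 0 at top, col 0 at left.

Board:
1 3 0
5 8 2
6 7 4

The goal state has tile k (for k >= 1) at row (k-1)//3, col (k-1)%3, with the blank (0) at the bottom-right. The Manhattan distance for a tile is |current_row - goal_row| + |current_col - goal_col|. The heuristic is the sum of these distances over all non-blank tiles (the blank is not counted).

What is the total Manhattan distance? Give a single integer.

Tile 1: (0,0)->(0,0) = 0
Tile 3: (0,1)->(0,2) = 1
Tile 5: (1,0)->(1,1) = 1
Tile 8: (1,1)->(2,1) = 1
Tile 2: (1,2)->(0,1) = 2
Tile 6: (2,0)->(1,2) = 3
Tile 7: (2,1)->(2,0) = 1
Tile 4: (2,2)->(1,0) = 3
Sum: 0 + 1 + 1 + 1 + 2 + 3 + 1 + 3 = 12

Answer: 12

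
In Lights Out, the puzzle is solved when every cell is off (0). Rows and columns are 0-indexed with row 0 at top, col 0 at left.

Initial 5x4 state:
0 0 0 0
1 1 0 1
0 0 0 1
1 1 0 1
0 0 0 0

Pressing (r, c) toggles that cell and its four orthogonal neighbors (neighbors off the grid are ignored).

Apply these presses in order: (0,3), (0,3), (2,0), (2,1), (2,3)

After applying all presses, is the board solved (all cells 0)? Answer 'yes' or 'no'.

After press 1 at (0,3):
0 0 1 1
1 1 0 0
0 0 0 1
1 1 0 1
0 0 0 0

After press 2 at (0,3):
0 0 0 0
1 1 0 1
0 0 0 1
1 1 0 1
0 0 0 0

After press 3 at (2,0):
0 0 0 0
0 1 0 1
1 1 0 1
0 1 0 1
0 0 0 0

After press 4 at (2,1):
0 0 0 0
0 0 0 1
0 0 1 1
0 0 0 1
0 0 0 0

After press 5 at (2,3):
0 0 0 0
0 0 0 0
0 0 0 0
0 0 0 0
0 0 0 0

Lights still on: 0

Answer: yes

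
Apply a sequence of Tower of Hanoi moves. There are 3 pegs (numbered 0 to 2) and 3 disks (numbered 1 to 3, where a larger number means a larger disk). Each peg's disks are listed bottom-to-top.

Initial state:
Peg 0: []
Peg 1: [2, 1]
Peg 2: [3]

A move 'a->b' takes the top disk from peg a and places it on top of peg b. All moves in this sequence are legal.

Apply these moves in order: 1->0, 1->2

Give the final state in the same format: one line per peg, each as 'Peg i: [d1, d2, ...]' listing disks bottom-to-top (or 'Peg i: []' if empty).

Answer: Peg 0: [1]
Peg 1: []
Peg 2: [3, 2]

Derivation:
After move 1 (1->0):
Peg 0: [1]
Peg 1: [2]
Peg 2: [3]

After move 2 (1->2):
Peg 0: [1]
Peg 1: []
Peg 2: [3, 2]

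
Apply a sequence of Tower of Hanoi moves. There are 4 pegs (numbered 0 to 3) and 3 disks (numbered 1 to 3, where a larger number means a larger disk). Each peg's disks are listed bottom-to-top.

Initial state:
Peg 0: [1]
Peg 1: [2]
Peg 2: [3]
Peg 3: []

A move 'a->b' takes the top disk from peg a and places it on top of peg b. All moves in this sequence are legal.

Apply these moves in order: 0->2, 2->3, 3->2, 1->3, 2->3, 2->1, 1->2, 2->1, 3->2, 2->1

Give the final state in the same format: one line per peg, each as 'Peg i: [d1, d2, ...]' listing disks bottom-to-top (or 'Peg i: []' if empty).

After move 1 (0->2):
Peg 0: []
Peg 1: [2]
Peg 2: [3, 1]
Peg 3: []

After move 2 (2->3):
Peg 0: []
Peg 1: [2]
Peg 2: [3]
Peg 3: [1]

After move 3 (3->2):
Peg 0: []
Peg 1: [2]
Peg 2: [3, 1]
Peg 3: []

After move 4 (1->3):
Peg 0: []
Peg 1: []
Peg 2: [3, 1]
Peg 3: [2]

After move 5 (2->3):
Peg 0: []
Peg 1: []
Peg 2: [3]
Peg 3: [2, 1]

After move 6 (2->1):
Peg 0: []
Peg 1: [3]
Peg 2: []
Peg 3: [2, 1]

After move 7 (1->2):
Peg 0: []
Peg 1: []
Peg 2: [3]
Peg 3: [2, 1]

After move 8 (2->1):
Peg 0: []
Peg 1: [3]
Peg 2: []
Peg 3: [2, 1]

After move 9 (3->2):
Peg 0: []
Peg 1: [3]
Peg 2: [1]
Peg 3: [2]

After move 10 (2->1):
Peg 0: []
Peg 1: [3, 1]
Peg 2: []
Peg 3: [2]

Answer: Peg 0: []
Peg 1: [3, 1]
Peg 2: []
Peg 3: [2]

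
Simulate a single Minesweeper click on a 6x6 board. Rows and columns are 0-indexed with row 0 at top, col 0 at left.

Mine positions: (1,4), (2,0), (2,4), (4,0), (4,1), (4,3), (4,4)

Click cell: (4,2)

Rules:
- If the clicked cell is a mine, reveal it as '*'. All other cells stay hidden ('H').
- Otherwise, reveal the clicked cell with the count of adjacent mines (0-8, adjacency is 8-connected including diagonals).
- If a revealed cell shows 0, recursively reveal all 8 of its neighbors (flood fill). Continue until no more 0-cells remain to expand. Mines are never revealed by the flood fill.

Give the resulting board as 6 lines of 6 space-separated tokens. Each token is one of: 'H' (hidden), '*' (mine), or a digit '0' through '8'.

H H H H H H
H H H H H H
H H H H H H
H H H H H H
H H 2 H H H
H H H H H H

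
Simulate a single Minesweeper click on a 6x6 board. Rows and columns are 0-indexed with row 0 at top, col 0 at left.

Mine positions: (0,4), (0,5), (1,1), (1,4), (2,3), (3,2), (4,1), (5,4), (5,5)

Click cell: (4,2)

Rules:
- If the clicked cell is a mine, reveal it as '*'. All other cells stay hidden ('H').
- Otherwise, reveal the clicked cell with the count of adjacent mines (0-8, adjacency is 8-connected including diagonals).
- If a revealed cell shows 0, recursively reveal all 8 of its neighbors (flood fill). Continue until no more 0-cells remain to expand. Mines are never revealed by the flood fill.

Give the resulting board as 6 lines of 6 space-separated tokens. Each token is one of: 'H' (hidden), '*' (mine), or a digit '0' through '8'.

H H H H H H
H H H H H H
H H H H H H
H H H H H H
H H 2 H H H
H H H H H H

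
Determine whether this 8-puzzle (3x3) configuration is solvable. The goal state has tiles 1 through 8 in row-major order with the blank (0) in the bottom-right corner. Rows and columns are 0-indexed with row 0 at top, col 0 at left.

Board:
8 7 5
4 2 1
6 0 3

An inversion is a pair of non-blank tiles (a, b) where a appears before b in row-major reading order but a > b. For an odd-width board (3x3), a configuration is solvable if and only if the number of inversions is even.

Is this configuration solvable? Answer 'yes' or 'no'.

Inversions (pairs i<j in row-major order where tile[i] > tile[j] > 0): 22
22 is even, so the puzzle is solvable.

Answer: yes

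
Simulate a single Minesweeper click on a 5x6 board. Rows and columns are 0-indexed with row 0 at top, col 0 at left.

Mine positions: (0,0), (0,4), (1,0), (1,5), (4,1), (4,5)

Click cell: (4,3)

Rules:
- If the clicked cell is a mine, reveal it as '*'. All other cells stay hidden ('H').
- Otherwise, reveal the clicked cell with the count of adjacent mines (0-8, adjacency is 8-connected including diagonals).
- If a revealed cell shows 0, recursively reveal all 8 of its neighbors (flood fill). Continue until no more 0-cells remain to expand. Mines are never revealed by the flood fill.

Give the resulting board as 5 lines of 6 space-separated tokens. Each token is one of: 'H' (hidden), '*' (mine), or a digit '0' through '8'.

H 2 0 1 H H
H 2 0 1 2 H
H 1 0 0 1 H
H 1 1 0 1 H
H H 1 0 1 H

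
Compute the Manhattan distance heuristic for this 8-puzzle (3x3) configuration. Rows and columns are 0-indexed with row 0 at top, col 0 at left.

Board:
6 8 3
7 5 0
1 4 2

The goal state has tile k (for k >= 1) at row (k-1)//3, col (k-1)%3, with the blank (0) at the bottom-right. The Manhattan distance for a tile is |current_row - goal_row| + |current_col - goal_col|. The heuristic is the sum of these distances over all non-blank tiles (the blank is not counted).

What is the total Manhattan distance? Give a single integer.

Tile 6: at (0,0), goal (1,2), distance |0-1|+|0-2| = 3
Tile 8: at (0,1), goal (2,1), distance |0-2|+|1-1| = 2
Tile 3: at (0,2), goal (0,2), distance |0-0|+|2-2| = 0
Tile 7: at (1,0), goal (2,0), distance |1-2|+|0-0| = 1
Tile 5: at (1,1), goal (1,1), distance |1-1|+|1-1| = 0
Tile 1: at (2,0), goal (0,0), distance |2-0|+|0-0| = 2
Tile 4: at (2,1), goal (1,0), distance |2-1|+|1-0| = 2
Tile 2: at (2,2), goal (0,1), distance |2-0|+|2-1| = 3
Sum: 3 + 2 + 0 + 1 + 0 + 2 + 2 + 3 = 13

Answer: 13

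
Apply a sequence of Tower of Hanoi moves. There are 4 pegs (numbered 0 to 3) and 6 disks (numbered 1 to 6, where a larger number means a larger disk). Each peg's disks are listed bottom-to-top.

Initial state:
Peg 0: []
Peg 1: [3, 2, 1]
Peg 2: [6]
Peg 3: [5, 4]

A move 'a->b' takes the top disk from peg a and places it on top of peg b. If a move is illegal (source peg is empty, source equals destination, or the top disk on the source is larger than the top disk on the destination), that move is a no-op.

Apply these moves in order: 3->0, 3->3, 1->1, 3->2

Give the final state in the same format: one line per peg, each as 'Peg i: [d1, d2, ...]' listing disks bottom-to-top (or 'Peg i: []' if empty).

Answer: Peg 0: [4]
Peg 1: [3, 2, 1]
Peg 2: [6, 5]
Peg 3: []

Derivation:
After move 1 (3->0):
Peg 0: [4]
Peg 1: [3, 2, 1]
Peg 2: [6]
Peg 3: [5]

After move 2 (3->3):
Peg 0: [4]
Peg 1: [3, 2, 1]
Peg 2: [6]
Peg 3: [5]

After move 3 (1->1):
Peg 0: [4]
Peg 1: [3, 2, 1]
Peg 2: [6]
Peg 3: [5]

After move 4 (3->2):
Peg 0: [4]
Peg 1: [3, 2, 1]
Peg 2: [6, 5]
Peg 3: []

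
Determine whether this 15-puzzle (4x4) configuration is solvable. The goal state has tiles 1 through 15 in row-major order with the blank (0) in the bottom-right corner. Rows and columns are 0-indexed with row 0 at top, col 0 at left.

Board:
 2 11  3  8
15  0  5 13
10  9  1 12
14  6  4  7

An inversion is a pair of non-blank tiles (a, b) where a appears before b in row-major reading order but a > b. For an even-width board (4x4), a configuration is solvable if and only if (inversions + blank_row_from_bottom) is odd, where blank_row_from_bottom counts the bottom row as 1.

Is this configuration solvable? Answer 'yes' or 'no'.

Answer: no

Derivation:
Inversions: 51
Blank is in row 1 (0-indexed from top), which is row 3 counting from the bottom (bottom = 1).
51 + 3 = 54, which is even, so the puzzle is not solvable.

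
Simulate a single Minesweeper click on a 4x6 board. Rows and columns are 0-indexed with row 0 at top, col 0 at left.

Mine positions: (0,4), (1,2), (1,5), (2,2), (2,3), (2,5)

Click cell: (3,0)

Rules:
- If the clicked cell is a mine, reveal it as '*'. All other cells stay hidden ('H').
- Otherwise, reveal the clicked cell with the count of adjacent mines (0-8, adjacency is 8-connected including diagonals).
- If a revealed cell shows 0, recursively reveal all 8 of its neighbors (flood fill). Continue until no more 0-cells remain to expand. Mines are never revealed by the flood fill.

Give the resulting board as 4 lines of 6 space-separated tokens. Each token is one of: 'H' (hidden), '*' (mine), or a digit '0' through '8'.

0 1 H H H H
0 2 H H H H
0 2 H H H H
0 1 H H H H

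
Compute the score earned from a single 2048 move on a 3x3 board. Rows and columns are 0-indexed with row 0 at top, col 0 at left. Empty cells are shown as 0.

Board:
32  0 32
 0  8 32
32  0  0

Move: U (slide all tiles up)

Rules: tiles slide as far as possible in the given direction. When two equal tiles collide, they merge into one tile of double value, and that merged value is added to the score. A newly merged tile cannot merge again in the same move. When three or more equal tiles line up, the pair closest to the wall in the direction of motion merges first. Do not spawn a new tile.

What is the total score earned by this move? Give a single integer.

Slide up:
col 0: [32, 0, 32] -> [64, 0, 0]  score +64 (running 64)
col 1: [0, 8, 0] -> [8, 0, 0]  score +0 (running 64)
col 2: [32, 32, 0] -> [64, 0, 0]  score +64 (running 128)
Board after move:
64  8 64
 0  0  0
 0  0  0

Answer: 128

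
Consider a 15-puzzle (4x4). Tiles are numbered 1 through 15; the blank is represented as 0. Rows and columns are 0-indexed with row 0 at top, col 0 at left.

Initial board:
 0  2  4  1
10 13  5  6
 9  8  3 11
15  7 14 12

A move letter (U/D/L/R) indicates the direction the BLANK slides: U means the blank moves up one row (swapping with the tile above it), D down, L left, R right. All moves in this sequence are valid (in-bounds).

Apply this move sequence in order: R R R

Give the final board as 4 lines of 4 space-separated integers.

After move 1 (R):
 2  0  4  1
10 13  5  6
 9  8  3 11
15  7 14 12

After move 2 (R):
 2  4  0  1
10 13  5  6
 9  8  3 11
15  7 14 12

After move 3 (R):
 2  4  1  0
10 13  5  6
 9  8  3 11
15  7 14 12

Answer:  2  4  1  0
10 13  5  6
 9  8  3 11
15  7 14 12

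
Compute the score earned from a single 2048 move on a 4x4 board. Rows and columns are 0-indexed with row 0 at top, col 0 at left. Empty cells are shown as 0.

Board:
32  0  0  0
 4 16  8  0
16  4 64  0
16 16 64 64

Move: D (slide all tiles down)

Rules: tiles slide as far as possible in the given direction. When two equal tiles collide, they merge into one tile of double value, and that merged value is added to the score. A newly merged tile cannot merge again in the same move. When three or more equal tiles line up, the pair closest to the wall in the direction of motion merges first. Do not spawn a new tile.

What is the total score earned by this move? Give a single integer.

Slide down:
col 0: [32, 4, 16, 16] -> [0, 32, 4, 32]  score +32 (running 32)
col 1: [0, 16, 4, 16] -> [0, 16, 4, 16]  score +0 (running 32)
col 2: [0, 8, 64, 64] -> [0, 0, 8, 128]  score +128 (running 160)
col 3: [0, 0, 0, 64] -> [0, 0, 0, 64]  score +0 (running 160)
Board after move:
  0   0   0   0
 32  16   0   0
  4   4   8   0
 32  16 128  64

Answer: 160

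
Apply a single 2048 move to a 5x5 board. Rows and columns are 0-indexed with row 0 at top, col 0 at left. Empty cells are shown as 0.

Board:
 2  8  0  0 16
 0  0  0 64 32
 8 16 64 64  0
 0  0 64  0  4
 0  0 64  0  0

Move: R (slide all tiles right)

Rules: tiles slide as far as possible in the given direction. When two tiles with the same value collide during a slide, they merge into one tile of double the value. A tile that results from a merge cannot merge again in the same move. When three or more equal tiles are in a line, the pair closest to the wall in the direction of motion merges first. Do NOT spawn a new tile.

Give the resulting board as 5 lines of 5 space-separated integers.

Slide right:
row 0: [2, 8, 0, 0, 16] -> [0, 0, 2, 8, 16]
row 1: [0, 0, 0, 64, 32] -> [0, 0, 0, 64, 32]
row 2: [8, 16, 64, 64, 0] -> [0, 0, 8, 16, 128]
row 3: [0, 0, 64, 0, 4] -> [0, 0, 0, 64, 4]
row 4: [0, 0, 64, 0, 0] -> [0, 0, 0, 0, 64]

Answer:   0   0   2   8  16
  0   0   0  64  32
  0   0   8  16 128
  0   0   0  64   4
  0   0   0   0  64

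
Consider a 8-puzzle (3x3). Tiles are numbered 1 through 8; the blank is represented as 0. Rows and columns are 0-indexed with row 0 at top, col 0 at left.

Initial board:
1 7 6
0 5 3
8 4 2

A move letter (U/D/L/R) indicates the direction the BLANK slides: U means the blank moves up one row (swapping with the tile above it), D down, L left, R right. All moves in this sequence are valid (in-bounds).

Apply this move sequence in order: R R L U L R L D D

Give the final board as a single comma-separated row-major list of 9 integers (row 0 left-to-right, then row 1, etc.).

Answer: 5, 1, 6, 8, 7, 3, 0, 4, 2

Derivation:
After move 1 (R):
1 7 6
5 0 3
8 4 2

After move 2 (R):
1 7 6
5 3 0
8 4 2

After move 3 (L):
1 7 6
5 0 3
8 4 2

After move 4 (U):
1 0 6
5 7 3
8 4 2

After move 5 (L):
0 1 6
5 7 3
8 4 2

After move 6 (R):
1 0 6
5 7 3
8 4 2

After move 7 (L):
0 1 6
5 7 3
8 4 2

After move 8 (D):
5 1 6
0 7 3
8 4 2

After move 9 (D):
5 1 6
8 7 3
0 4 2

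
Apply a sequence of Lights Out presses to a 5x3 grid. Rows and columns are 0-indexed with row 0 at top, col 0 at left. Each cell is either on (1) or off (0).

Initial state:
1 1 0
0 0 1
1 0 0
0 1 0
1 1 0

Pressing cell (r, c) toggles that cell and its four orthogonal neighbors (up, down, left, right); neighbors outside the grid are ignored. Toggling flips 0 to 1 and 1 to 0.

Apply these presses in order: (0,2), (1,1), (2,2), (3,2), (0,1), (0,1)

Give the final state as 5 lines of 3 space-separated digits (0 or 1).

Answer: 1 1 1
1 1 0
1 0 0
0 0 0
1 1 1

Derivation:
After press 1 at (0,2):
1 0 1
0 0 0
1 0 0
0 1 0
1 1 0

After press 2 at (1,1):
1 1 1
1 1 1
1 1 0
0 1 0
1 1 0

After press 3 at (2,2):
1 1 1
1 1 0
1 0 1
0 1 1
1 1 0

After press 4 at (3,2):
1 1 1
1 1 0
1 0 0
0 0 0
1 1 1

After press 5 at (0,1):
0 0 0
1 0 0
1 0 0
0 0 0
1 1 1

After press 6 at (0,1):
1 1 1
1 1 0
1 0 0
0 0 0
1 1 1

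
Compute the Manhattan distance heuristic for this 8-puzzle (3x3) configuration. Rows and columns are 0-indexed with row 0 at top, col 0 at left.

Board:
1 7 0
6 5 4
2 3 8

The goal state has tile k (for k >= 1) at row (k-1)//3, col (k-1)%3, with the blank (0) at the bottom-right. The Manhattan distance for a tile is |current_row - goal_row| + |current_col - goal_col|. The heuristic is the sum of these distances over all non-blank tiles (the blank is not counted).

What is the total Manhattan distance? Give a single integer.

Answer: 14

Derivation:
Tile 1: at (0,0), goal (0,0), distance |0-0|+|0-0| = 0
Tile 7: at (0,1), goal (2,0), distance |0-2|+|1-0| = 3
Tile 6: at (1,0), goal (1,2), distance |1-1|+|0-2| = 2
Tile 5: at (1,1), goal (1,1), distance |1-1|+|1-1| = 0
Tile 4: at (1,2), goal (1,0), distance |1-1|+|2-0| = 2
Tile 2: at (2,0), goal (0,1), distance |2-0|+|0-1| = 3
Tile 3: at (2,1), goal (0,2), distance |2-0|+|1-2| = 3
Tile 8: at (2,2), goal (2,1), distance |2-2|+|2-1| = 1
Sum: 0 + 3 + 2 + 0 + 2 + 3 + 3 + 1 = 14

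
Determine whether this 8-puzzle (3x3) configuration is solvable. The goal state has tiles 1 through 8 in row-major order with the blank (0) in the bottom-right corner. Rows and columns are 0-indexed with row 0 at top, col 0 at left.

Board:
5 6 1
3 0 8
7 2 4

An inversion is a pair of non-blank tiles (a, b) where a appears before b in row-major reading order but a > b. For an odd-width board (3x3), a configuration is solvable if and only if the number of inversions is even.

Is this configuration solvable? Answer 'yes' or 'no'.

Inversions (pairs i<j in row-major order where tile[i] > tile[j] > 0): 14
14 is even, so the puzzle is solvable.

Answer: yes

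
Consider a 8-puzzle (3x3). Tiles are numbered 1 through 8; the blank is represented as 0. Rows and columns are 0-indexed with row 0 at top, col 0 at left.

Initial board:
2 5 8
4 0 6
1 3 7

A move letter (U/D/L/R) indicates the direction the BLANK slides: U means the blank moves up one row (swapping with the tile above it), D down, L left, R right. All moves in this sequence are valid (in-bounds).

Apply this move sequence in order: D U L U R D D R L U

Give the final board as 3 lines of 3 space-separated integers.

After move 1 (D):
2 5 8
4 3 6
1 0 7

After move 2 (U):
2 5 8
4 0 6
1 3 7

After move 3 (L):
2 5 8
0 4 6
1 3 7

After move 4 (U):
0 5 8
2 4 6
1 3 7

After move 5 (R):
5 0 8
2 4 6
1 3 7

After move 6 (D):
5 4 8
2 0 6
1 3 7

After move 7 (D):
5 4 8
2 3 6
1 0 7

After move 8 (R):
5 4 8
2 3 6
1 7 0

After move 9 (L):
5 4 8
2 3 6
1 0 7

After move 10 (U):
5 4 8
2 0 6
1 3 7

Answer: 5 4 8
2 0 6
1 3 7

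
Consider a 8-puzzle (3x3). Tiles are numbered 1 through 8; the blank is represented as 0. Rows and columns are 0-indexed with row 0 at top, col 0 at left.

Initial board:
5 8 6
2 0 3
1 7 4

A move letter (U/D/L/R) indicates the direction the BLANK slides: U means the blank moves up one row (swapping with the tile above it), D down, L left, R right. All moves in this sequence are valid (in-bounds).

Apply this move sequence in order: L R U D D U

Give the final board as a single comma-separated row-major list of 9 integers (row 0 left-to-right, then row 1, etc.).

Answer: 5, 8, 6, 2, 0, 3, 1, 7, 4

Derivation:
After move 1 (L):
5 8 6
0 2 3
1 7 4

After move 2 (R):
5 8 6
2 0 3
1 7 4

After move 3 (U):
5 0 6
2 8 3
1 7 4

After move 4 (D):
5 8 6
2 0 3
1 7 4

After move 5 (D):
5 8 6
2 7 3
1 0 4

After move 6 (U):
5 8 6
2 0 3
1 7 4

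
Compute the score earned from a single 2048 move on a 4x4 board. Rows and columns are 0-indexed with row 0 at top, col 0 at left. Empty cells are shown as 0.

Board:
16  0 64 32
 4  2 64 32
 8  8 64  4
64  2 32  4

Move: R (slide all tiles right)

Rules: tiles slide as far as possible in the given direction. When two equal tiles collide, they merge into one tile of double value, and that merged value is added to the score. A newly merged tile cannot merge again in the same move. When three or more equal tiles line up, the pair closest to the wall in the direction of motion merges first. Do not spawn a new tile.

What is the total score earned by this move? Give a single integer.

Answer: 16

Derivation:
Slide right:
row 0: [16, 0, 64, 32] -> [0, 16, 64, 32]  score +0 (running 0)
row 1: [4, 2, 64, 32] -> [4, 2, 64, 32]  score +0 (running 0)
row 2: [8, 8, 64, 4] -> [0, 16, 64, 4]  score +16 (running 16)
row 3: [64, 2, 32, 4] -> [64, 2, 32, 4]  score +0 (running 16)
Board after move:
 0 16 64 32
 4  2 64 32
 0 16 64  4
64  2 32  4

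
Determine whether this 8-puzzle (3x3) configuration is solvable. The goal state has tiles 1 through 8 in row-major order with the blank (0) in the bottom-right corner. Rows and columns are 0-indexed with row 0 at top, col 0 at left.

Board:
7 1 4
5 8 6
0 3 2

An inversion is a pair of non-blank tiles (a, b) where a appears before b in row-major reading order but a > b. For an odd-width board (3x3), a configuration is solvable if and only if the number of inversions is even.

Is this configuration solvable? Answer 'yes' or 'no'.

Inversions (pairs i<j in row-major order where tile[i] > tile[j] > 0): 16
16 is even, so the puzzle is solvable.

Answer: yes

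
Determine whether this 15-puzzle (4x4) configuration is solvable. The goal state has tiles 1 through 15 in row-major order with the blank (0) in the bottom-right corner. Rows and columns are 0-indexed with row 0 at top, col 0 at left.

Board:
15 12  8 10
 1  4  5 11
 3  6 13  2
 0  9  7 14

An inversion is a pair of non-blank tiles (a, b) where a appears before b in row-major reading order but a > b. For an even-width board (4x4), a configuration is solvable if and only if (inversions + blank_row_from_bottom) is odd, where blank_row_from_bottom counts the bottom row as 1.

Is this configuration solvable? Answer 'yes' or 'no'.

Inversions: 55
Blank is in row 3 (0-indexed from top), which is row 1 counting from the bottom (bottom = 1).
55 + 1 = 56, which is even, so the puzzle is not solvable.

Answer: no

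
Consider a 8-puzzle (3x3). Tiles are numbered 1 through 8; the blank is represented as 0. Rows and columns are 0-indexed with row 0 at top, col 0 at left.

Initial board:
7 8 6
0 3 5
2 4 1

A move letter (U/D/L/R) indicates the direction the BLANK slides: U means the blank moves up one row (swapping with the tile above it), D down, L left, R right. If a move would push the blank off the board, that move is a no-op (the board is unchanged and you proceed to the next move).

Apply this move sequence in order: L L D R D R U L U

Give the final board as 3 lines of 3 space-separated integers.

Answer: 7 0 6
2 8 3
4 1 5

Derivation:
After move 1 (L):
7 8 6
0 3 5
2 4 1

After move 2 (L):
7 8 6
0 3 5
2 4 1

After move 3 (D):
7 8 6
2 3 5
0 4 1

After move 4 (R):
7 8 6
2 3 5
4 0 1

After move 5 (D):
7 8 6
2 3 5
4 0 1

After move 6 (R):
7 8 6
2 3 5
4 1 0

After move 7 (U):
7 8 6
2 3 0
4 1 5

After move 8 (L):
7 8 6
2 0 3
4 1 5

After move 9 (U):
7 0 6
2 8 3
4 1 5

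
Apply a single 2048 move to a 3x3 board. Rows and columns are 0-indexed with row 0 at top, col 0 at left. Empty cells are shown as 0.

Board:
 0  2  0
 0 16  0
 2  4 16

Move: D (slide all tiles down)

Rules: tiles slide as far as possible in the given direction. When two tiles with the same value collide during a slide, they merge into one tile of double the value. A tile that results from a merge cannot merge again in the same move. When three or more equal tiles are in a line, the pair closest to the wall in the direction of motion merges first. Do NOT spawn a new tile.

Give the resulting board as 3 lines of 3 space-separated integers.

Slide down:
col 0: [0, 0, 2] -> [0, 0, 2]
col 1: [2, 16, 4] -> [2, 16, 4]
col 2: [0, 0, 16] -> [0, 0, 16]

Answer:  0  2  0
 0 16  0
 2  4 16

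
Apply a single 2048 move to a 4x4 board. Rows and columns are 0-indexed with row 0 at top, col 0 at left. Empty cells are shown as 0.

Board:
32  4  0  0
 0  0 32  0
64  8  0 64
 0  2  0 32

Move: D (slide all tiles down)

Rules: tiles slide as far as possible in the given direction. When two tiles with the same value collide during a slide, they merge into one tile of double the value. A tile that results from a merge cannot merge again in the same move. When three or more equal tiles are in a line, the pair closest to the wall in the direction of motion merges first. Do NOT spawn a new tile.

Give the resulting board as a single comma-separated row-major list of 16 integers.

Slide down:
col 0: [32, 0, 64, 0] -> [0, 0, 32, 64]
col 1: [4, 0, 8, 2] -> [0, 4, 8, 2]
col 2: [0, 32, 0, 0] -> [0, 0, 0, 32]
col 3: [0, 0, 64, 32] -> [0, 0, 64, 32]

Answer: 0, 0, 0, 0, 0, 4, 0, 0, 32, 8, 0, 64, 64, 2, 32, 32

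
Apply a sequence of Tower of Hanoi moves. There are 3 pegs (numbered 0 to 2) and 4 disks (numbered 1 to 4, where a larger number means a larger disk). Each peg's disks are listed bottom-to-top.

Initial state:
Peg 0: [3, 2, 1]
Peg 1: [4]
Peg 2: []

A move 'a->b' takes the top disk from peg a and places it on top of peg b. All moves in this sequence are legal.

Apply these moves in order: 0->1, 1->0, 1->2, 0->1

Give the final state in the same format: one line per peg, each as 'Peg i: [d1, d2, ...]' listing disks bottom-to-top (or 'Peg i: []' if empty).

After move 1 (0->1):
Peg 0: [3, 2]
Peg 1: [4, 1]
Peg 2: []

After move 2 (1->0):
Peg 0: [3, 2, 1]
Peg 1: [4]
Peg 2: []

After move 3 (1->2):
Peg 0: [3, 2, 1]
Peg 1: []
Peg 2: [4]

After move 4 (0->1):
Peg 0: [3, 2]
Peg 1: [1]
Peg 2: [4]

Answer: Peg 0: [3, 2]
Peg 1: [1]
Peg 2: [4]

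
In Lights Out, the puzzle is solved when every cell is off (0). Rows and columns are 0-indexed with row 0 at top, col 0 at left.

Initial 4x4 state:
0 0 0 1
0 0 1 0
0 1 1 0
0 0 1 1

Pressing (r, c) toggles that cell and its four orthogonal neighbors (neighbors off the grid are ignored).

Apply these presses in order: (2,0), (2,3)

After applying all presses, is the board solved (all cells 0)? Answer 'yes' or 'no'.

Answer: no

Derivation:
After press 1 at (2,0):
0 0 0 1
1 0 1 0
1 0 1 0
1 0 1 1

After press 2 at (2,3):
0 0 0 1
1 0 1 1
1 0 0 1
1 0 1 0

Lights still on: 8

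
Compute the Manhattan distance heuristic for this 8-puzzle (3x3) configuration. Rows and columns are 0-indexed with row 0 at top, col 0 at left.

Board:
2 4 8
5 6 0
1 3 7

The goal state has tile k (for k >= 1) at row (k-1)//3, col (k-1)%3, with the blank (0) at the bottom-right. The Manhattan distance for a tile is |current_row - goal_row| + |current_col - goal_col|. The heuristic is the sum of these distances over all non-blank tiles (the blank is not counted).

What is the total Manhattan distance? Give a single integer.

Tile 2: at (0,0), goal (0,1), distance |0-0|+|0-1| = 1
Tile 4: at (0,1), goal (1,0), distance |0-1|+|1-0| = 2
Tile 8: at (0,2), goal (2,1), distance |0-2|+|2-1| = 3
Tile 5: at (1,0), goal (1,1), distance |1-1|+|0-1| = 1
Tile 6: at (1,1), goal (1,2), distance |1-1|+|1-2| = 1
Tile 1: at (2,0), goal (0,0), distance |2-0|+|0-0| = 2
Tile 3: at (2,1), goal (0,2), distance |2-0|+|1-2| = 3
Tile 7: at (2,2), goal (2,0), distance |2-2|+|2-0| = 2
Sum: 1 + 2 + 3 + 1 + 1 + 2 + 3 + 2 = 15

Answer: 15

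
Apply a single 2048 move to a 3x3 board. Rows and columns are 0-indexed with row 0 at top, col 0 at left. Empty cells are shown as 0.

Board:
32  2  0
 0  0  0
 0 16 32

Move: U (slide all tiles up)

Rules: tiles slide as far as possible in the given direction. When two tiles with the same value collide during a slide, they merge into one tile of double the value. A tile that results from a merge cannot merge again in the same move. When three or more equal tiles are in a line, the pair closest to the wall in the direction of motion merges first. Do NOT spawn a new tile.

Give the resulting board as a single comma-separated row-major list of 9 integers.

Answer: 32, 2, 32, 0, 16, 0, 0, 0, 0

Derivation:
Slide up:
col 0: [32, 0, 0] -> [32, 0, 0]
col 1: [2, 0, 16] -> [2, 16, 0]
col 2: [0, 0, 32] -> [32, 0, 0]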